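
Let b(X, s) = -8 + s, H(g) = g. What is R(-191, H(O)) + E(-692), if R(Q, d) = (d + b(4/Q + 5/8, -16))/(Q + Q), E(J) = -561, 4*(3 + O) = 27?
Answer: -857127/1528 ≈ -560.95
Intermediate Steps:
O = 15/4 (O = -3 + (¼)*27 = -3 + 27/4 = 15/4 ≈ 3.7500)
R(Q, d) = (-24 + d)/(2*Q) (R(Q, d) = (d + (-8 - 16))/(Q + Q) = (d - 24)/((2*Q)) = (-24 + d)*(1/(2*Q)) = (-24 + d)/(2*Q))
R(-191, H(O)) + E(-692) = (½)*(-24 + 15/4)/(-191) - 561 = (½)*(-1/191)*(-81/4) - 561 = 81/1528 - 561 = -857127/1528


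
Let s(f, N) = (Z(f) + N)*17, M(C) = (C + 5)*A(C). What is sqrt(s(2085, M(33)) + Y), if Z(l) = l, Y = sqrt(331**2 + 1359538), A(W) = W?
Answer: sqrt(56763 + sqrt(1469099)) ≈ 240.78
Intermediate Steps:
M(C) = C*(5 + C) (M(C) = (C + 5)*C = (5 + C)*C = C*(5 + C))
Y = sqrt(1469099) (Y = sqrt(109561 + 1359538) = sqrt(1469099) ≈ 1212.1)
s(f, N) = 17*N + 17*f (s(f, N) = (f + N)*17 = (N + f)*17 = 17*N + 17*f)
sqrt(s(2085, M(33)) + Y) = sqrt((17*(33*(5 + 33)) + 17*2085) + sqrt(1469099)) = sqrt((17*(33*38) + 35445) + sqrt(1469099)) = sqrt((17*1254 + 35445) + sqrt(1469099)) = sqrt((21318 + 35445) + sqrt(1469099)) = sqrt(56763 + sqrt(1469099))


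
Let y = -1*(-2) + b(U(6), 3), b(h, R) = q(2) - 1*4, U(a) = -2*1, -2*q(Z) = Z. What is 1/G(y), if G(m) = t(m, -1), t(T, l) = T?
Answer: -1/3 ≈ -0.33333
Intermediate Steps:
q(Z) = -Z/2
U(a) = -2
b(h, R) = -5 (b(h, R) = -1/2*2 - 1*4 = -1 - 4 = -5)
y = -3 (y = -1*(-2) - 5 = 2 - 5 = -3)
G(m) = m
1/G(y) = 1/(-3) = -1/3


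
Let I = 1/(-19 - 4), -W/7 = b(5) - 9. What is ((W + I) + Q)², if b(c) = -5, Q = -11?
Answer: 4000000/529 ≈ 7561.4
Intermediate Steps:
W = 98 (W = -7*(-5 - 9) = -7*(-14) = 98)
I = -1/23 (I = 1/(-23) = -1/23 ≈ -0.043478)
((W + I) + Q)² = ((98 - 1/23) - 11)² = (2253/23 - 11)² = (2000/23)² = 4000000/529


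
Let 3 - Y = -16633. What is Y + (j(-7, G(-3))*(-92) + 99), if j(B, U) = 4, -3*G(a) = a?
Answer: 16367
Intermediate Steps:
Y = 16636 (Y = 3 - 1*(-16633) = 3 + 16633 = 16636)
G(a) = -a/3
Y + (j(-7, G(-3))*(-92) + 99) = 16636 + (4*(-92) + 99) = 16636 + (-368 + 99) = 16636 - 269 = 16367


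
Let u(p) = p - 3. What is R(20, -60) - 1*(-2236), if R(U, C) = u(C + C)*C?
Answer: 9616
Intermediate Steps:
u(p) = -3 + p
R(U, C) = C*(-3 + 2*C) (R(U, C) = (-3 + (C + C))*C = (-3 + 2*C)*C = C*(-3 + 2*C))
R(20, -60) - 1*(-2236) = -60*(-3 + 2*(-60)) - 1*(-2236) = -60*(-3 - 120) + 2236 = -60*(-123) + 2236 = 7380 + 2236 = 9616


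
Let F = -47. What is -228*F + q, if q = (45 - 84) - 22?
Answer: 10655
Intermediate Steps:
q = -61 (q = -39 - 22 = -61)
-228*F + q = -228*(-47) - 61 = 10716 - 61 = 10655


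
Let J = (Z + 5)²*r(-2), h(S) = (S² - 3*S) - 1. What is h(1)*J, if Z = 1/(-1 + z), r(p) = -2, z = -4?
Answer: 3456/25 ≈ 138.24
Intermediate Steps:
Z = -⅕ (Z = 1/(-1 - 4) = 1/(-5) = -⅕ ≈ -0.20000)
h(S) = -1 + S² - 3*S
J = -1152/25 (J = (-⅕ + 5)²*(-2) = (24/5)²*(-2) = (576/25)*(-2) = -1152/25 ≈ -46.080)
h(1)*J = (-1 + 1² - 3*1)*(-1152/25) = (-1 + 1 - 3)*(-1152/25) = -3*(-1152/25) = 3456/25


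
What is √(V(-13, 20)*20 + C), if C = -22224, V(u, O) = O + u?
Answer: 2*I*√5521 ≈ 148.61*I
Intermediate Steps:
√(V(-13, 20)*20 + C) = √((20 - 13)*20 - 22224) = √(7*20 - 22224) = √(140 - 22224) = √(-22084) = 2*I*√5521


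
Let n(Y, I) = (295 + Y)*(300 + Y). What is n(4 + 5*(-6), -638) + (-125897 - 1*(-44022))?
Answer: -8169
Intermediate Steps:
n(4 + 5*(-6), -638) + (-125897 - 1*(-44022)) = (88500 + (4 + 5*(-6))² + 595*(4 + 5*(-6))) + (-125897 - 1*(-44022)) = (88500 + (4 - 30)² + 595*(4 - 30)) + (-125897 + 44022) = (88500 + (-26)² + 595*(-26)) - 81875 = (88500 + 676 - 15470) - 81875 = 73706 - 81875 = -8169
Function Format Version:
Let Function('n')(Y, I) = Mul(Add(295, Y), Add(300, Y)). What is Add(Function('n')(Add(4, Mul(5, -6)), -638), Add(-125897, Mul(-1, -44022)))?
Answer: -8169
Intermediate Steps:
Add(Function('n')(Add(4, Mul(5, -6)), -638), Add(-125897, Mul(-1, -44022))) = Add(Add(88500, Pow(Add(4, Mul(5, -6)), 2), Mul(595, Add(4, Mul(5, -6)))), Add(-125897, Mul(-1, -44022))) = Add(Add(88500, Pow(Add(4, -30), 2), Mul(595, Add(4, -30))), Add(-125897, 44022)) = Add(Add(88500, Pow(-26, 2), Mul(595, -26)), -81875) = Add(Add(88500, 676, -15470), -81875) = Add(73706, -81875) = -8169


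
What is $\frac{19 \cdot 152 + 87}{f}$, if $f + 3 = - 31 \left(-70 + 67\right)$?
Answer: $\frac{595}{18} \approx 33.056$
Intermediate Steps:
$f = 90$ ($f = -3 - 31 \left(-70 + 67\right) = -3 - -93 = -3 + 93 = 90$)
$\frac{19 \cdot 152 + 87}{f} = \frac{19 \cdot 152 + 87}{90} = \left(2888 + 87\right) \frac{1}{90} = 2975 \cdot \frac{1}{90} = \frac{595}{18}$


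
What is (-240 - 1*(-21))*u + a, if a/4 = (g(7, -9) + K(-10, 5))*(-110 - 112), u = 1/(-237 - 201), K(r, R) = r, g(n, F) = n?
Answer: 5329/2 ≈ 2664.5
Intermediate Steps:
u = -1/438 (u = 1/(-438) = -1/438 ≈ -0.0022831)
a = 2664 (a = 4*((7 - 10)*(-110 - 112)) = 4*(-3*(-222)) = 4*666 = 2664)
(-240 - 1*(-21))*u + a = (-240 - 1*(-21))*(-1/438) + 2664 = (-240 + 21)*(-1/438) + 2664 = -219*(-1/438) + 2664 = ½ + 2664 = 5329/2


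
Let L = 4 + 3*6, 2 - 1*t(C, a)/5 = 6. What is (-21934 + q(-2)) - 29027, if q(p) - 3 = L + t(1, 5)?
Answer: -50956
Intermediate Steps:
t(C, a) = -20 (t(C, a) = 10 - 5*6 = 10 - 30 = -20)
L = 22 (L = 4 + 18 = 22)
q(p) = 5 (q(p) = 3 + (22 - 20) = 3 + 2 = 5)
(-21934 + q(-2)) - 29027 = (-21934 + 5) - 29027 = -21929 - 29027 = -50956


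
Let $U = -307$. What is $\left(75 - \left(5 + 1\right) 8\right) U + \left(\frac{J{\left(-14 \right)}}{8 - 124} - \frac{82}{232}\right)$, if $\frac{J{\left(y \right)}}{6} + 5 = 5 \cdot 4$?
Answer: $- \frac{961655}{116} \approx -8290.1$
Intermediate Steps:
$J{\left(y \right)} = 90$ ($J{\left(y \right)} = -30 + 6 \cdot 5 \cdot 4 = -30 + 6 \cdot 20 = -30 + 120 = 90$)
$\left(75 - \left(5 + 1\right) 8\right) U + \left(\frac{J{\left(-14 \right)}}{8 - 124} - \frac{82}{232}\right) = \left(75 - \left(5 + 1\right) 8\right) \left(-307\right) + \left(\frac{90}{8 - 124} - \frac{82}{232}\right) = \left(75 - 6 \cdot 8\right) \left(-307\right) + \left(\frac{90}{8 - 124} - \frac{41}{116}\right) = \left(75 - 48\right) \left(-307\right) + \left(\frac{90}{-116} - \frac{41}{116}\right) = \left(75 - 48\right) \left(-307\right) + \left(90 \left(- \frac{1}{116}\right) - \frac{41}{116}\right) = 27 \left(-307\right) - \frac{131}{116} = -8289 - \frac{131}{116} = - \frac{961655}{116}$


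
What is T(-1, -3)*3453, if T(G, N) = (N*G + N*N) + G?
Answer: 37983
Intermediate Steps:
T(G, N) = G + N² + G*N (T(G, N) = (G*N + N²) + G = (N² + G*N) + G = G + N² + G*N)
T(-1, -3)*3453 = (-1 + (-3)² - 1*(-3))*3453 = (-1 + 9 + 3)*3453 = 11*3453 = 37983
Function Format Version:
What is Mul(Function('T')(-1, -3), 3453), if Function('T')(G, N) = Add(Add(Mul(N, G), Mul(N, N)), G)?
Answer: 37983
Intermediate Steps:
Function('T')(G, N) = Add(G, Pow(N, 2), Mul(G, N)) (Function('T')(G, N) = Add(Add(Mul(G, N), Pow(N, 2)), G) = Add(Add(Pow(N, 2), Mul(G, N)), G) = Add(G, Pow(N, 2), Mul(G, N)))
Mul(Function('T')(-1, -3), 3453) = Mul(Add(-1, Pow(-3, 2), Mul(-1, -3)), 3453) = Mul(Add(-1, 9, 3), 3453) = Mul(11, 3453) = 37983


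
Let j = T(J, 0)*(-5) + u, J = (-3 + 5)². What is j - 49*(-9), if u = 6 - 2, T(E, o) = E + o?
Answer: 425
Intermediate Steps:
J = 4 (J = 2² = 4)
u = 4
j = -16 (j = (4 + 0)*(-5) + 4 = 4*(-5) + 4 = -20 + 4 = -16)
j - 49*(-9) = -16 - 49*(-9) = -16 + 441 = 425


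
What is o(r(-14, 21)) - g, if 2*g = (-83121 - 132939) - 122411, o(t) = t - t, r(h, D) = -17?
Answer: 338471/2 ≈ 1.6924e+5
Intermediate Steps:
o(t) = 0
g = -338471/2 (g = ((-83121 - 132939) - 122411)/2 = (-216060 - 122411)/2 = (½)*(-338471) = -338471/2 ≈ -1.6924e+5)
o(r(-14, 21)) - g = 0 - 1*(-338471/2) = 0 + 338471/2 = 338471/2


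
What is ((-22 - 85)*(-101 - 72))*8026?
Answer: 148569286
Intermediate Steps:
((-22 - 85)*(-101 - 72))*8026 = -107*(-173)*8026 = 18511*8026 = 148569286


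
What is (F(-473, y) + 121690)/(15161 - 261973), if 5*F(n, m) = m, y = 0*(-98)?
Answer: -60845/123406 ≈ -0.49305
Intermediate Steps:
y = 0
F(n, m) = m/5
(F(-473, y) + 121690)/(15161 - 261973) = ((⅕)*0 + 121690)/(15161 - 261973) = (0 + 121690)/(-246812) = 121690*(-1/246812) = -60845/123406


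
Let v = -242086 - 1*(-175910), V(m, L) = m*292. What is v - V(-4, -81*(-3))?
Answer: -65008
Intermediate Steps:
V(m, L) = 292*m
v = -66176 (v = -242086 + 175910 = -66176)
v - V(-4, -81*(-3)) = -66176 - 292*(-4) = -66176 - 1*(-1168) = -66176 + 1168 = -65008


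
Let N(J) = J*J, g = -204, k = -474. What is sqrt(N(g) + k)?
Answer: sqrt(41142) ≈ 202.83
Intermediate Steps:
N(J) = J**2
sqrt(N(g) + k) = sqrt((-204)**2 - 474) = sqrt(41616 - 474) = sqrt(41142)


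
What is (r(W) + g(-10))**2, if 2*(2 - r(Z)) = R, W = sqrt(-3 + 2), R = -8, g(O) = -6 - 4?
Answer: 16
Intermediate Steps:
g(O) = -10
W = I (W = sqrt(-1) = I ≈ 1.0*I)
r(Z) = 6 (r(Z) = 2 - 1/2*(-8) = 2 + 4 = 6)
(r(W) + g(-10))**2 = (6 - 10)**2 = (-4)**2 = 16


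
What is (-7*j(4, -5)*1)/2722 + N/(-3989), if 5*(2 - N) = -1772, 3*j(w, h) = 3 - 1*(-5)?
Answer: -7834366/81435435 ≈ -0.096203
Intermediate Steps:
j(w, h) = 8/3 (j(w, h) = (3 - 1*(-5))/3 = (3 + 5)/3 = (⅓)*8 = 8/3)
N = 1782/5 (N = 2 - ⅕*(-1772) = 2 + 1772/5 = 1782/5 ≈ 356.40)
(-7*j(4, -5)*1)/2722 + N/(-3989) = (-7*8/3*1)/2722 + (1782/5)/(-3989) = -56/3*1*(1/2722) + (1782/5)*(-1/3989) = -56/3*1/2722 - 1782/19945 = -28/4083 - 1782/19945 = -7834366/81435435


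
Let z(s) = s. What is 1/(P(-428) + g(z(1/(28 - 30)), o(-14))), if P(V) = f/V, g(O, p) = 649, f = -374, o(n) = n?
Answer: 214/139073 ≈ 0.0015388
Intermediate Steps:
P(V) = -374/V
1/(P(-428) + g(z(1/(28 - 30)), o(-14))) = 1/(-374/(-428) + 649) = 1/(-374*(-1/428) + 649) = 1/(187/214 + 649) = 1/(139073/214) = 214/139073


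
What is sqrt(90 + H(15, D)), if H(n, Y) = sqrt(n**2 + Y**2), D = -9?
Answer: sqrt(90 + 3*sqrt(34)) ≈ 10.368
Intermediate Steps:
H(n, Y) = sqrt(Y**2 + n**2)
sqrt(90 + H(15, D)) = sqrt(90 + sqrt((-9)**2 + 15**2)) = sqrt(90 + sqrt(81 + 225)) = sqrt(90 + sqrt(306)) = sqrt(90 + 3*sqrt(34))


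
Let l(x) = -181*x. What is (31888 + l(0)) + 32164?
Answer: 64052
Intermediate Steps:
(31888 + l(0)) + 32164 = (31888 - 181*0) + 32164 = (31888 + 0) + 32164 = 31888 + 32164 = 64052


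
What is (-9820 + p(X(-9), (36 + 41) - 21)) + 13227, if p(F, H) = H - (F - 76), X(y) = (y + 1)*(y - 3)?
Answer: 3443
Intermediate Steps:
X(y) = (1 + y)*(-3 + y)
p(F, H) = 76 + H - F (p(F, H) = H - (-76 + F) = H + (76 - F) = 76 + H - F)
(-9820 + p(X(-9), (36 + 41) - 21)) + 13227 = (-9820 + (76 + ((36 + 41) - 21) - (-3 + (-9)² - 2*(-9)))) + 13227 = (-9820 + (76 + (77 - 21) - (-3 + 81 + 18))) + 13227 = (-9820 + (76 + 56 - 1*96)) + 13227 = (-9820 + (76 + 56 - 96)) + 13227 = (-9820 + 36) + 13227 = -9784 + 13227 = 3443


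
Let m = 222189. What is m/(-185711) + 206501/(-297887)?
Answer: -104536721854/55320892657 ≈ -1.8896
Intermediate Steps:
m/(-185711) + 206501/(-297887) = 222189/(-185711) + 206501/(-297887) = 222189*(-1/185711) + 206501*(-1/297887) = -222189/185711 - 206501/297887 = -104536721854/55320892657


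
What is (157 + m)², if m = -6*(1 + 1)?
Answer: 21025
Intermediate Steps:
m = -12 (m = -6*2 = -12)
(157 + m)² = (157 - 12)² = 145² = 21025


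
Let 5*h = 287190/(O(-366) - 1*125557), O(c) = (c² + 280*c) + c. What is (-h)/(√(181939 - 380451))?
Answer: -28719*I*√12407/2343607858 ≈ -0.001365*I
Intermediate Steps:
O(c) = c² + 281*c
h = -57438/94447 (h = (287190/(-366*(281 - 366) - 1*125557))/5 = (287190/(-366*(-85) - 125557))/5 = (287190/(31110 - 125557))/5 = (287190/(-94447))/5 = (287190*(-1/94447))/5 = (⅕)*(-287190/94447) = -57438/94447 ≈ -0.60815)
(-h)/(√(181939 - 380451)) = (-1*(-57438/94447))/(√(181939 - 380451)) = 57438/(94447*(√(-198512))) = 57438/(94447*((4*I*√12407))) = 57438*(-I*√12407/49628)/94447 = -28719*I*√12407/2343607858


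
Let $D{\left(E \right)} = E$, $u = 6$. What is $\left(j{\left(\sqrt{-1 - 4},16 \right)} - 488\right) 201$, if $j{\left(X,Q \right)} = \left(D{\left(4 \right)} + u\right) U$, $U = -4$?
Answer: $-106128$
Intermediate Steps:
$j{\left(X,Q \right)} = -40$ ($j{\left(X,Q \right)} = \left(4 + 6\right) \left(-4\right) = 10 \left(-4\right) = -40$)
$\left(j{\left(\sqrt{-1 - 4},16 \right)} - 488\right) 201 = \left(-40 - 488\right) 201 = \left(-528\right) 201 = -106128$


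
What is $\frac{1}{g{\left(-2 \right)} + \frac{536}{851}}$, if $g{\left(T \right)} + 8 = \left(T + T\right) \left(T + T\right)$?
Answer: $\frac{851}{7344} \approx 0.11588$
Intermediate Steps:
$g{\left(T \right)} = -8 + 4 T^{2}$ ($g{\left(T \right)} = -8 + \left(T + T\right) \left(T + T\right) = -8 + 2 T 2 T = -8 + 4 T^{2}$)
$\frac{1}{g{\left(-2 \right)} + \frac{536}{851}} = \frac{1}{\left(-8 + 4 \left(-2\right)^{2}\right) + \frac{536}{851}} = \frac{1}{\left(-8 + 4 \cdot 4\right) + 536 \cdot \frac{1}{851}} = \frac{1}{\left(-8 + 16\right) + \frac{536}{851}} = \frac{1}{8 + \frac{536}{851}} = \frac{1}{\frac{7344}{851}} = \frac{851}{7344}$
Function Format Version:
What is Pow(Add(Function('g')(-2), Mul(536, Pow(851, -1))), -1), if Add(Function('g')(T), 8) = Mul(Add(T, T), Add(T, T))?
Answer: Rational(851, 7344) ≈ 0.11588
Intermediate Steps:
Function('g')(T) = Add(-8, Mul(4, Pow(T, 2))) (Function('g')(T) = Add(-8, Mul(Add(T, T), Add(T, T))) = Add(-8, Mul(Mul(2, T), Mul(2, T))) = Add(-8, Mul(4, Pow(T, 2))))
Pow(Add(Function('g')(-2), Mul(536, Pow(851, -1))), -1) = Pow(Add(Add(-8, Mul(4, Pow(-2, 2))), Mul(536, Pow(851, -1))), -1) = Pow(Add(Add(-8, Mul(4, 4)), Mul(536, Rational(1, 851))), -1) = Pow(Add(Add(-8, 16), Rational(536, 851)), -1) = Pow(Add(8, Rational(536, 851)), -1) = Pow(Rational(7344, 851), -1) = Rational(851, 7344)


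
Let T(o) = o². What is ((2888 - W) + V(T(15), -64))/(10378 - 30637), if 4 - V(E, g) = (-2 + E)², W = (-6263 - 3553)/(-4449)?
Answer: 23154181/10014699 ≈ 2.3120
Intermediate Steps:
W = 3272/1483 (W = -9816*(-1/4449) = 3272/1483 ≈ 2.2063)
V(E, g) = 4 - (-2 + E)²
((2888 - W) + V(T(15), -64))/(10378 - 30637) = ((2888 - 1*3272/1483) + 15²*(4 - 1*15²))/(10378 - 30637) = ((2888 - 3272/1483) + 225*(4 - 1*225))/(-20259) = (4279632/1483 + 225*(4 - 225))*(-1/20259) = (4279632/1483 + 225*(-221))*(-1/20259) = (4279632/1483 - 49725)*(-1/20259) = -69462543/1483*(-1/20259) = 23154181/10014699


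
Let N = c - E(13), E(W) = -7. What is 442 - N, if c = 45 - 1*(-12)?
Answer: 378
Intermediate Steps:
c = 57 (c = 45 + 12 = 57)
N = 64 (N = 57 - 1*(-7) = 57 + 7 = 64)
442 - N = 442 - 1*64 = 442 - 64 = 378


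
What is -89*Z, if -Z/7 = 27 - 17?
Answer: 6230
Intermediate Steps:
Z = -70 (Z = -7*(27 - 17) = -7*10 = -70)
-89*Z = -89*(-70) = 6230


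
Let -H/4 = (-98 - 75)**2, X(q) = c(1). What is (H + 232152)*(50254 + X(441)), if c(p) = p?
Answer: 5650471180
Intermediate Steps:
X(q) = 1
H = -119716 (H = -4*(-98 - 75)**2 = -4*(-173)**2 = -4*29929 = -119716)
(H + 232152)*(50254 + X(441)) = (-119716 + 232152)*(50254 + 1) = 112436*50255 = 5650471180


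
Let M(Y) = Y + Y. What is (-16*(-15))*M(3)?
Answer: 1440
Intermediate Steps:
M(Y) = 2*Y
(-16*(-15))*M(3) = (-16*(-15))*(2*3) = 240*6 = 1440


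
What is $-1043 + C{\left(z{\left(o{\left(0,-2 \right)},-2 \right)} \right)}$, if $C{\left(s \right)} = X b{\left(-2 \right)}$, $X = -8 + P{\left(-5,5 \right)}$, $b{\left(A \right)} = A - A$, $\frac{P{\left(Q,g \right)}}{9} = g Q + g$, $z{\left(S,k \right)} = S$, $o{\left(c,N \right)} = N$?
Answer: $-1043$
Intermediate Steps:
$P{\left(Q,g \right)} = 9 g + 9 Q g$ ($P{\left(Q,g \right)} = 9 \left(g Q + g\right) = 9 \left(Q g + g\right) = 9 \left(g + Q g\right) = 9 g + 9 Q g$)
$b{\left(A \right)} = 0$
$X = -188$ ($X = -8 + 9 \cdot 5 \left(1 - 5\right) = -8 + 9 \cdot 5 \left(-4\right) = -8 - 180 = -188$)
$C{\left(s \right)} = 0$ ($C{\left(s \right)} = \left(-188\right) 0 = 0$)
$-1043 + C{\left(z{\left(o{\left(0,-2 \right)},-2 \right)} \right)} = -1043 + 0 = -1043$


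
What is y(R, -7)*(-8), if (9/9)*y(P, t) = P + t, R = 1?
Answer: 48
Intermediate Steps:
y(P, t) = P + t
y(R, -7)*(-8) = (1 - 7)*(-8) = -6*(-8) = 48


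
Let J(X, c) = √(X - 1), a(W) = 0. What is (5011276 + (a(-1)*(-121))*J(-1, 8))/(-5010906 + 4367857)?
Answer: -5011276/643049 ≈ -7.7930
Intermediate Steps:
J(X, c) = √(-1 + X)
(5011276 + (a(-1)*(-121))*J(-1, 8))/(-5010906 + 4367857) = (5011276 + (0*(-121))*√(-1 - 1))/(-5010906 + 4367857) = (5011276 + 0*√(-2))/(-643049) = (5011276 + 0*(I*√2))*(-1/643049) = (5011276 + 0)*(-1/643049) = 5011276*(-1/643049) = -5011276/643049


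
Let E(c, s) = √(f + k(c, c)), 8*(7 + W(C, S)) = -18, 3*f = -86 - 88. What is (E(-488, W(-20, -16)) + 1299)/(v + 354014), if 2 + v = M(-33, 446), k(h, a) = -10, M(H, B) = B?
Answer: 1299/354458 + I*√17/177229 ≈ 0.0036648 + 2.3264e-5*I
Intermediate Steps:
f = -58 (f = (-86 - 88)/3 = (⅓)*(-174) = -58)
W(C, S) = -37/4 (W(C, S) = -7 + (⅛)*(-18) = -7 - 9/4 = -37/4)
v = 444 (v = -2 + 446 = 444)
E(c, s) = 2*I*√17 (E(c, s) = √(-58 - 10) = √(-68) = 2*I*√17)
(E(-488, W(-20, -16)) + 1299)/(v + 354014) = (2*I*√17 + 1299)/(444 + 354014) = (1299 + 2*I*√17)/354458 = (1299 + 2*I*√17)*(1/354458) = 1299/354458 + I*√17/177229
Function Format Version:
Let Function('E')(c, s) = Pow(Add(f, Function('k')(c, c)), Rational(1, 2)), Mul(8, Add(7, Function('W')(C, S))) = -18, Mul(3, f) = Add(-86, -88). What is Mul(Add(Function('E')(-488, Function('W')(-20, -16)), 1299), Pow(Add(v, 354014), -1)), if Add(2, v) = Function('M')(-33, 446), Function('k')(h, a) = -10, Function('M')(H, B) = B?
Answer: Add(Rational(1299, 354458), Mul(Rational(1, 177229), I, Pow(17, Rational(1, 2)))) ≈ Add(0.0036648, Mul(2.3264e-5, I))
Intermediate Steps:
f = -58 (f = Mul(Rational(1, 3), Add(-86, -88)) = Mul(Rational(1, 3), -174) = -58)
Function('W')(C, S) = Rational(-37, 4) (Function('W')(C, S) = Add(-7, Mul(Rational(1, 8), -18)) = Add(-7, Rational(-9, 4)) = Rational(-37, 4))
v = 444 (v = Add(-2, 446) = 444)
Function('E')(c, s) = Mul(2, I, Pow(17, Rational(1, 2))) (Function('E')(c, s) = Pow(Add(-58, -10), Rational(1, 2)) = Pow(-68, Rational(1, 2)) = Mul(2, I, Pow(17, Rational(1, 2))))
Mul(Add(Function('E')(-488, Function('W')(-20, -16)), 1299), Pow(Add(v, 354014), -1)) = Mul(Add(Mul(2, I, Pow(17, Rational(1, 2))), 1299), Pow(Add(444, 354014), -1)) = Mul(Add(1299, Mul(2, I, Pow(17, Rational(1, 2)))), Pow(354458, -1)) = Mul(Add(1299, Mul(2, I, Pow(17, Rational(1, 2)))), Rational(1, 354458)) = Add(Rational(1299, 354458), Mul(Rational(1, 177229), I, Pow(17, Rational(1, 2))))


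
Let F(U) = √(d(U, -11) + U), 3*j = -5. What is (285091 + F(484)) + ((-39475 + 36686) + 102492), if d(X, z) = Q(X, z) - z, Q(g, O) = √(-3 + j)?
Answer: 384794 + √(4455 + 3*I*√42)/3 ≈ 3.8482e+5 + 0.048548*I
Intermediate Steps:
j = -5/3 (j = (⅓)*(-5) = -5/3 ≈ -1.6667)
Q(g, O) = I*√42/3 (Q(g, O) = √(-3 - 5/3) = √(-14/3) = I*√42/3)
d(X, z) = -z + I*√42/3 (d(X, z) = I*√42/3 - z = -z + I*√42/3)
F(U) = √(11 + U + I*√42/3) (F(U) = √((-1*(-11) + I*√42/3) + U) = √((11 + I*√42/3) + U) = √(11 + U + I*√42/3))
(285091 + F(484)) + ((-39475 + 36686) + 102492) = (285091 + √(99 + 9*484 + 3*I*√42)/3) + ((-39475 + 36686) + 102492) = (285091 + √(99 + 4356 + 3*I*√42)/3) + (-2789 + 102492) = (285091 + √(4455 + 3*I*√42)/3) + 99703 = 384794 + √(4455 + 3*I*√42)/3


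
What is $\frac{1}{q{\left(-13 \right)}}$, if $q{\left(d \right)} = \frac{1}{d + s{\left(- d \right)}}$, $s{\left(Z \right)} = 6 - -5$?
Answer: $-2$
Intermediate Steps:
$s{\left(Z \right)} = 11$ ($s{\left(Z \right)} = 6 + 5 = 11$)
$q{\left(d \right)} = \frac{1}{11 + d}$ ($q{\left(d \right)} = \frac{1}{d + 11} = \frac{1}{11 + d}$)
$\frac{1}{q{\left(-13 \right)}} = \frac{1}{\frac{1}{11 - 13}} = \frac{1}{\frac{1}{-2}} = \frac{1}{- \frac{1}{2}} = -2$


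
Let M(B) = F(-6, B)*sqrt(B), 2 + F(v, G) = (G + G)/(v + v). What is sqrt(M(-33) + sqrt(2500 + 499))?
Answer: sqrt(4*sqrt(2999) + 14*I*sqrt(33))/2 ≈ 7.52 + 1.3368*I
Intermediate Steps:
F(v, G) = -2 + G/v (F(v, G) = -2 + (G + G)/(v + v) = -2 + (2*G)/((2*v)) = -2 + (2*G)*(1/(2*v)) = -2 + G/v)
M(B) = sqrt(B)*(-2 - B/6) (M(B) = (-2 + B/(-6))*sqrt(B) = (-2 + B*(-1/6))*sqrt(B) = (-2 - B/6)*sqrt(B) = sqrt(B)*(-2 - B/6))
sqrt(M(-33) + sqrt(2500 + 499)) = sqrt(sqrt(-33)*(-12 - 1*(-33))/6 + sqrt(2500 + 499)) = sqrt((I*sqrt(33))*(-12 + 33)/6 + sqrt(2999)) = sqrt((1/6)*(I*sqrt(33))*21 + sqrt(2999)) = sqrt(7*I*sqrt(33)/2 + sqrt(2999)) = sqrt(sqrt(2999) + 7*I*sqrt(33)/2)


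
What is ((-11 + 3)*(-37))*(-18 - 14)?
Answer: -9472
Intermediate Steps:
((-11 + 3)*(-37))*(-18 - 14) = -8*(-37)*(-32) = 296*(-32) = -9472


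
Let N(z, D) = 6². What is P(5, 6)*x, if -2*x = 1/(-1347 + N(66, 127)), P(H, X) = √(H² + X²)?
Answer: √61/2622 ≈ 0.0029787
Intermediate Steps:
N(z, D) = 36
x = 1/2622 (x = -1/(2*(-1347 + 36)) = -½/(-1311) = -½*(-1/1311) = 1/2622 ≈ 0.00038139)
P(5, 6)*x = √(5² + 6²)*(1/2622) = √(25 + 36)*(1/2622) = √61*(1/2622) = √61/2622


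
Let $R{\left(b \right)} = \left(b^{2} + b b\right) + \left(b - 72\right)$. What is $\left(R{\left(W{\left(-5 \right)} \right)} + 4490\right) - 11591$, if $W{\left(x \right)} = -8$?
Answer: $-7053$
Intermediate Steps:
$R{\left(b \right)} = -72 + b + 2 b^{2}$ ($R{\left(b \right)} = \left(b^{2} + b^{2}\right) + \left(b - 72\right) = 2 b^{2} + \left(-72 + b\right) = -72 + b + 2 b^{2}$)
$\left(R{\left(W{\left(-5 \right)} \right)} + 4490\right) - 11591 = \left(\left(-72 - 8 + 2 \left(-8\right)^{2}\right) + 4490\right) - 11591 = \left(\left(-72 - 8 + 2 \cdot 64\right) + 4490\right) - 11591 = \left(\left(-72 - 8 + 128\right) + 4490\right) - 11591 = \left(48 + 4490\right) - 11591 = 4538 - 11591 = -7053$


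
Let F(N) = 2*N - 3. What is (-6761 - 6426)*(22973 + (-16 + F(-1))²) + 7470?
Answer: -308752948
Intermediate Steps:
F(N) = -3 + 2*N
(-6761 - 6426)*(22973 + (-16 + F(-1))²) + 7470 = (-6761 - 6426)*(22973 + (-16 + (-3 + 2*(-1)))²) + 7470 = -13187*(22973 + (-16 + (-3 - 2))²) + 7470 = -13187*(22973 + (-16 - 5)²) + 7470 = -13187*(22973 + (-21)²) + 7470 = -13187*(22973 + 441) + 7470 = -13187*23414 + 7470 = -308760418 + 7470 = -308752948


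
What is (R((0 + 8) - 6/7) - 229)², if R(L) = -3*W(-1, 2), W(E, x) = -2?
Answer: 49729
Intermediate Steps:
R(L) = 6 (R(L) = -3*(-2) = 6)
(R((0 + 8) - 6/7) - 229)² = (6 - 229)² = (-223)² = 49729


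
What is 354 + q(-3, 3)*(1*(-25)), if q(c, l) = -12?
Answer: 654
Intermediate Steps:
354 + q(-3, 3)*(1*(-25)) = 354 - 12*(-25) = 354 + 300 = 654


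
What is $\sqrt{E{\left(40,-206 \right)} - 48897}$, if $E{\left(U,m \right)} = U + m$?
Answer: $i \sqrt{49063} \approx 221.5 i$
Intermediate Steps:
$\sqrt{E{\left(40,-206 \right)} - 48897} = \sqrt{\left(40 - 206\right) - 48897} = \sqrt{-166 - 48897} = \sqrt{-49063} = i \sqrt{49063}$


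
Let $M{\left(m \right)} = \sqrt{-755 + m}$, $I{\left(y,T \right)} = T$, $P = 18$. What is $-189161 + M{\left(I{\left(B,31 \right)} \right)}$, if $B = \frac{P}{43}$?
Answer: $-189161 + 2 i \sqrt{181} \approx -1.8916 \cdot 10^{5} + 26.907 i$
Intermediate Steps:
$B = \frac{18}{43} \approx 0.4186$
$-189161 + M{\left(I{\left(B,31 \right)} \right)} = -189161 + \sqrt{-755 + 31} = -189161 + \sqrt{-724} = -189161 + 2 i \sqrt{181}$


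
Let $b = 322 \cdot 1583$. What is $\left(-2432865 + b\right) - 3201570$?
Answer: $-5124709$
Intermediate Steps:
$b = 509726$
$\left(-2432865 + b\right) - 3201570 = \left(-2432865 + 509726\right) - 3201570 = -1923139 - 3201570 = -5124709$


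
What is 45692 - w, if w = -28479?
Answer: 74171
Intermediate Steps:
45692 - w = 45692 - 1*(-28479) = 45692 + 28479 = 74171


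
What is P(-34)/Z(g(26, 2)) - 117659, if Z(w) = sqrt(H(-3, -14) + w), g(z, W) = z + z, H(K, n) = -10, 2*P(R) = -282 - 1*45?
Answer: -117659 - 109*sqrt(42)/28 ≈ -1.1768e+5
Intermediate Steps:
P(R) = -327/2 (P(R) = (-282 - 1*45)/2 = (-282 - 45)/2 = (1/2)*(-327) = -327/2)
g(z, W) = 2*z
Z(w) = sqrt(-10 + w)
P(-34)/Z(g(26, 2)) - 117659 = -327/(2*sqrt(-10 + 2*26)) - 117659 = -327/(2*sqrt(-10 + 52)) - 117659 = -327*sqrt(42)/42/2 - 117659 = -109*sqrt(42)/28 - 117659 = -117659 - 109*sqrt(42)/28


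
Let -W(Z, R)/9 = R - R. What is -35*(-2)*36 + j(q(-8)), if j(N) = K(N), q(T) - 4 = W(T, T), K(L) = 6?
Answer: 2526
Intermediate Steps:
W(Z, R) = 0 (W(Z, R) = -9*(R - R) = -9*0 = 0)
q(T) = 4 (q(T) = 4 + 0 = 4)
j(N) = 6
-35*(-2)*36 + j(q(-8)) = -35*(-2)*36 + 6 = 70*36 + 6 = 2520 + 6 = 2526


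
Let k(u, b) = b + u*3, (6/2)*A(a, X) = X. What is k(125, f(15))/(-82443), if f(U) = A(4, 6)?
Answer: -377/82443 ≈ -0.0045729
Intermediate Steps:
A(a, X) = X/3
f(U) = 2 (f(U) = (⅓)*6 = 2)
k(u, b) = b + 3*u
k(125, f(15))/(-82443) = (2 + 3*125)/(-82443) = (2 + 375)*(-1/82443) = 377*(-1/82443) = -377/82443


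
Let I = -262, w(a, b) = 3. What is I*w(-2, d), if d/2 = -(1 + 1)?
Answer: -786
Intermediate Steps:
d = -4 (d = 2*(-(1 + 1)) = 2*(-1*2) = 2*(-2) = -4)
I*w(-2, d) = -262*3 = -786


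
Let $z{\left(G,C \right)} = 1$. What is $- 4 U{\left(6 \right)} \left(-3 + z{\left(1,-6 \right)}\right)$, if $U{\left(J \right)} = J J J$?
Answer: $1728$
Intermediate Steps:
$U{\left(J \right)} = J^{3}$ ($U{\left(J \right)} = J^{2} J = J^{3}$)
$- 4 U{\left(6 \right)} \left(-3 + z{\left(1,-6 \right)}\right) = - 4 \cdot 6^{3} \left(-3 + 1\right) = \left(-4\right) 216 \left(-2\right) = \left(-864\right) \left(-2\right) = 1728$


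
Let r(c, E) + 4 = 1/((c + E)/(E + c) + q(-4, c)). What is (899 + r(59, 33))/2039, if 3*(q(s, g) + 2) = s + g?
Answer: 46543/106028 ≈ 0.43897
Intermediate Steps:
q(s, g) = -2 + g/3 + s/3 (q(s, g) = -2 + (s + g)/3 = -2 + (g + s)/3 = -2 + (g/3 + s/3) = -2 + g/3 + s/3)
r(c, E) = -4 + 1/(-7/3 + c/3) (r(c, E) = -4 + 1/((c + E)/(E + c) + (-2 + c/3 + (1/3)*(-4))) = -4 + 1/((E + c)/(E + c) + (-2 + c/3 - 4/3)) = -4 + 1/(1 + (-10/3 + c/3)) = -4 + 1/(-7/3 + c/3))
(899 + r(59, 33))/2039 = (899 + (31 - 4*59)/(-7 + 59))/2039 = (899 + (31 - 236)/52)*(1/2039) = (899 + (1/52)*(-205))*(1/2039) = (899 - 205/52)*(1/2039) = (46543/52)*(1/2039) = 46543/106028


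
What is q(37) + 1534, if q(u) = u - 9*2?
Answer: 1553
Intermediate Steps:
q(u) = -18 + u (q(u) = u - 18 = -18 + u)
q(37) + 1534 = (-18 + 37) + 1534 = 19 + 1534 = 1553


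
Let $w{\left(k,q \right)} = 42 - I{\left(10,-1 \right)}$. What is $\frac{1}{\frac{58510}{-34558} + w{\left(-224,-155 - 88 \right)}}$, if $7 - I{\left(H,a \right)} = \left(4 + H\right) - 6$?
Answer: $\frac{17279}{713742} \approx 0.024209$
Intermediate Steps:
$I{\left(H,a \right)} = 9 - H$ ($I{\left(H,a \right)} = 7 - \left(\left(4 + H\right) - 6\right) = 7 - \left(-2 + H\right) = 9 - H$)
$w{\left(k,q \right)} = 43$ ($w{\left(k,q \right)} = 42 - \left(9 - 10\right) = 42 - -1 = 42 + 1 = 43$)
$\frac{1}{\frac{58510}{-34558} + w{\left(-224,-155 - 88 \right)}} = \frac{1}{\frac{58510}{-34558} + 43} = \frac{1}{58510 \left(- \frac{1}{34558}\right) + 43} = \frac{1}{- \frac{29255}{17279} + 43} = \frac{1}{\frac{713742}{17279}} = \frac{17279}{713742}$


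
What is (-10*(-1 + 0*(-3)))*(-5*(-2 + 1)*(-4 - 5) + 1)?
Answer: -440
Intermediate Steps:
(-10*(-1 + 0*(-3)))*(-5*(-2 + 1)*(-4 - 5) + 1) = (-10*(-1 + 0))*(-(-5)*(-9) + 1) = (-10*(-1))*(-5*9 + 1) = 10*(-45 + 1) = 10*(-44) = -440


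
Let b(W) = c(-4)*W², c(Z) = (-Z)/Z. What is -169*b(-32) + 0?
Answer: 173056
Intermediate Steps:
c(Z) = -1
b(W) = -W²
-169*b(-32) + 0 = -(-169)*(-32)² + 0 = -(-169)*1024 + 0 = -169*(-1024) + 0 = 173056 + 0 = 173056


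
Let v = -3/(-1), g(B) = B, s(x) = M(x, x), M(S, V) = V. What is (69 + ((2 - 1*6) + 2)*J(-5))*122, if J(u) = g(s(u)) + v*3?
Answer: 7442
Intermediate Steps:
s(x) = x
v = 3 (v = -3*(-1) = 3)
J(u) = 9 + u (J(u) = u + 3*3 = u + 9 = 9 + u)
(69 + ((2 - 1*6) + 2)*J(-5))*122 = (69 + ((2 - 1*6) + 2)*(9 - 5))*122 = (69 + ((2 - 6) + 2)*4)*122 = (69 + (-4 + 2)*4)*122 = (69 - 2*4)*122 = (69 - 8)*122 = 61*122 = 7442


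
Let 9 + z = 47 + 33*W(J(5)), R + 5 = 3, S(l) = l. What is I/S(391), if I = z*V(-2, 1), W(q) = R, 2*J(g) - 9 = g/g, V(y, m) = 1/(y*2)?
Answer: 7/391 ≈ 0.017903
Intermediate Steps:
V(y, m) = 1/(2*y)
J(g) = 5 (J(g) = 9/2 + (g/g)/2 = 9/2 + (½)*1 = 9/2 + ½ = 5)
R = -2 (R = -5 + 3 = -2)
W(q) = -2
z = -28 (z = -9 + (47 + 33*(-2)) = -9 + (47 - 66) = -9 - 19 = -28)
I = 7 (I = -14/(-2) = -14*(-1)/2 = -28*(-¼) = 7)
I/S(391) = 7/391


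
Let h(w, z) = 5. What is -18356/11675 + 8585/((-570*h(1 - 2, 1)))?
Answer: -6101779/1330950 ≈ -4.5845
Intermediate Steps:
-18356/11675 + 8585/((-570*h(1 - 2, 1))) = -18356/11675 + 8585/((-570*5)) = -18356*1/11675 + 8585/(-2850) = -18356/11675 + 8585*(-1/2850) = -18356/11675 - 1717/570 = -6101779/1330950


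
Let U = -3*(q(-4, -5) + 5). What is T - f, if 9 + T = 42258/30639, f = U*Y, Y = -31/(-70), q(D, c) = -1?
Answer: -117781/51065 ≈ -2.3065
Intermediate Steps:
U = -12 (U = -3*(-1 + 5) = -3*4 = -12)
Y = 31/70 (Y = -31*(-1/70) = 31/70 ≈ 0.44286)
f = -186/35 (f = -12*31/70 = -186/35 ≈ -5.3143)
T = -77831/10213 (T = -9 + 42258/30639 = -9 + 42258*(1/30639) = -9 + 14086/10213 = -77831/10213 ≈ -7.6208)
T - f = -77831/10213 - 1*(-186/35) = -77831/10213 + 186/35 = -117781/51065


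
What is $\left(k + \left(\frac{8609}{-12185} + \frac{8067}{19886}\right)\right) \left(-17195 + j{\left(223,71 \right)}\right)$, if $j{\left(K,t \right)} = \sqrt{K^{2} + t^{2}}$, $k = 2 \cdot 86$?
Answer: $- \frac{143078131158699}{48462182} + \frac{41604574341 \sqrt{54770}}{242310910} \approx -2.9122 \cdot 10^{6}$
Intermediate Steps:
$k = 172$
$\left(k + \left(\frac{8609}{-12185} + \frac{8067}{19886}\right)\right) \left(-17195 + j{\left(223,71 \right)}\right) = \left(172 + \left(\frac{8609}{-12185} + \frac{8067}{19886}\right)\right) \left(-17195 + \sqrt{223^{2} + 71^{2}}\right) = \left(172 + \left(8609 \left(- \frac{1}{12185}\right) + 8067 \cdot \frac{1}{19886}\right)\right) \left(-17195 + \sqrt{49729 + 5041}\right) = \left(172 + \left(- \frac{8609}{12185} + \frac{8067}{19886}\right)\right) \left(-17195 + \sqrt{54770}\right) = \left(172 - \frac{72902179}{242310910}\right) \left(-17195 + \sqrt{54770}\right) = \frac{41604574341 \left(-17195 + \sqrt{54770}\right)}{242310910} = - \frac{143078131158699}{48462182} + \frac{41604574341 \sqrt{54770}}{242310910}$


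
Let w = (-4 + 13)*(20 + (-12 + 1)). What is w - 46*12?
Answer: -471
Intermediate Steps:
w = 81 (w = 9*(20 - 11) = 9*9 = 81)
w - 46*12 = 81 - 46*12 = 81 - 552 = -471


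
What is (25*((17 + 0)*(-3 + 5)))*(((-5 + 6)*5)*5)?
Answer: 21250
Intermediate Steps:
(25*((17 + 0)*(-3 + 5)))*(((-5 + 6)*5)*5) = (25*(17*2))*((1*5)*5) = (25*34)*(5*5) = 850*25 = 21250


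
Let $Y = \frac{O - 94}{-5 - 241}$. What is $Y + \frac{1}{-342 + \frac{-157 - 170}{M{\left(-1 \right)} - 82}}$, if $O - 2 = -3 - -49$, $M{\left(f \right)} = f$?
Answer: $\frac{70572}{383473} \approx 0.18403$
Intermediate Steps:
$O = 48$ ($O = 2 - -46 = 2 + \left(-3 + 49\right) = 2 + 46 = 48$)
$Y = \frac{23}{123}$ ($Y = \frac{48 - 94}{-5 - 241} = - \frac{46}{-246} = \left(-46\right) \left(- \frac{1}{246}\right) = \frac{23}{123} \approx 0.18699$)
$Y + \frac{1}{-342 + \frac{-157 - 170}{M{\left(-1 \right)} - 82}} = \frac{23}{123} + \frac{1}{-342 + \frac{-157 - 170}{-1 - 82}} = \frac{23}{123} + \frac{1}{-342 - \frac{327}{-83}} = \frac{23}{123} + \frac{1}{-342 - - \frac{327}{83}} = \frac{23}{123} + \frac{1}{-342 + \frac{327}{83}} = \frac{23}{123} + \frac{1}{- \frac{28059}{83}} = \frac{23}{123} - \frac{83}{28059} = \frac{70572}{383473}$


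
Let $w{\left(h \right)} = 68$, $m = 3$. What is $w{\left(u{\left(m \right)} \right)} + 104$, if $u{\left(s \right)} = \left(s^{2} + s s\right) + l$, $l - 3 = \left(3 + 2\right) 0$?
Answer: $172$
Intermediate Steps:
$l = 3$ ($l = 3 + \left(3 + 2\right) 0 = 3 + 5 \cdot 0 = 3 + 0 = 3$)
$u{\left(s \right)} = 3 + 2 s^{2}$ ($u{\left(s \right)} = \left(s^{2} + s s\right) + 3 = \left(s^{2} + s^{2}\right) + 3 = 2 s^{2} + 3 = 3 + 2 s^{2}$)
$w{\left(u{\left(m \right)} \right)} + 104 = 68 + 104 = 172$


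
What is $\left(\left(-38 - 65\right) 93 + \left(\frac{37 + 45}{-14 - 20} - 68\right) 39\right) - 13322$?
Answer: $- \frac{436000}{17} \approx -25647.0$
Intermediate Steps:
$\left(\left(-38 - 65\right) 93 + \left(\frac{37 + 45}{-14 - 20} - 68\right) 39\right) - 13322 = \left(\left(-103\right) 93 + \left(\frac{82}{-34} - 68\right) 39\right) - 13322 = \left(-9579 + \left(82 \left(- \frac{1}{34}\right) - 68\right) 39\right) - 13322 = \left(-9579 + \left(- \frac{41}{17} - 68\right) 39\right) - 13322 = \left(-9579 - \frac{46683}{17}\right) - 13322 = - \frac{209526}{17} - 13322 = - \frac{436000}{17}$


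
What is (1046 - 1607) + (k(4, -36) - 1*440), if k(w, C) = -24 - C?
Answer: -989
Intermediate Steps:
(1046 - 1607) + (k(4, -36) - 1*440) = (1046 - 1607) + ((-24 - 1*(-36)) - 1*440) = -561 + ((-24 + 36) - 440) = -561 + (12 - 440) = -561 - 428 = -989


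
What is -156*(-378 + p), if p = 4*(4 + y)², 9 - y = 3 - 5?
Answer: -81432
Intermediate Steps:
y = 11 (y = 9 - (3 - 5) = 9 - 1*(-2) = 9 + 2 = 11)
p = 900 (p = 4*(4 + 11)² = 4*15² = 4*225 = 900)
-156*(-378 + p) = -156*(-378 + 900) = -156*522 = -81432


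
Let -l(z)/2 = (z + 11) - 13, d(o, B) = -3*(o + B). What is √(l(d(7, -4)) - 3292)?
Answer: I*√3270 ≈ 57.184*I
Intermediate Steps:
d(o, B) = -3*B - 3*o (d(o, B) = -3*(B + o) = -3*B - 3*o)
l(z) = 4 - 2*z (l(z) = -2*((z + 11) - 13) = -2*((11 + z) - 13) = -2*(-2 + z) = 4 - 2*z)
√(l(d(7, -4)) - 3292) = √((4 - 2*(-3*(-4) - 3*7)) - 3292) = √((4 - 2*(12 - 21)) - 3292) = √((4 - 2*(-9)) - 3292) = √((4 + 18) - 3292) = √(22 - 3292) = √(-3270) = I*√3270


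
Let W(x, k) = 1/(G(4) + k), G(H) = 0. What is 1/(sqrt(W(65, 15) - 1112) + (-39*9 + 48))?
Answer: -4545/1393814 - I*sqrt(250185)/1393814 ≈ -0.0032608 - 0.00035886*I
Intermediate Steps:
W(x, k) = 1/k (W(x, k) = 1/(0 + k) = 1/k)
1/(sqrt(W(65, 15) - 1112) + (-39*9 + 48)) = 1/(sqrt(1/15 - 1112) + (-39*9 + 48)) = 1/(sqrt(1/15 - 1112) + (-351 + 48)) = 1/(sqrt(-16679/15) - 303) = 1/(I*sqrt(250185)/15 - 303) = 1/(-303 + I*sqrt(250185)/15)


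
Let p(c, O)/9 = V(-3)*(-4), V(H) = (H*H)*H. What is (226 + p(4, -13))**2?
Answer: 1435204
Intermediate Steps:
V(H) = H**3 (V(H) = H**2*H = H**3)
p(c, O) = 972 (p(c, O) = 9*((-3)**3*(-4)) = 9*(-27*(-4)) = 9*108 = 972)
(226 + p(4, -13))**2 = (226 + 972)**2 = 1198**2 = 1435204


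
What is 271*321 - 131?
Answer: 86860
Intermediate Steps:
271*321 - 131 = 86991 - 131 = 86860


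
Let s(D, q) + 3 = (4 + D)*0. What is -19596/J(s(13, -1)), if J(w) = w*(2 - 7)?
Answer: -6532/5 ≈ -1306.4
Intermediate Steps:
s(D, q) = -3 (s(D, q) = -3 + (4 + D)*0 = -3 + 0 = -3)
J(w) = -5*w (J(w) = w*(-5) = -5*w)
-19596/J(s(13, -1)) = -19596/((-5*(-3))) = -19596/15 = -19596*1/15 = -6532/5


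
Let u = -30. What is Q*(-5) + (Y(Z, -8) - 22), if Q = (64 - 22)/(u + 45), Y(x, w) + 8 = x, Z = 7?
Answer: -37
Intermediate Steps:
Y(x, w) = -8 + x
Q = 14/5 (Q = (64 - 22)/(-30 + 45) = 42/15 = 42*(1/15) = 14/5 ≈ 2.8000)
Q*(-5) + (Y(Z, -8) - 22) = (14/5)*(-5) + ((-8 + 7) - 22) = -14 + (-1 - 22) = -14 - 23 = -37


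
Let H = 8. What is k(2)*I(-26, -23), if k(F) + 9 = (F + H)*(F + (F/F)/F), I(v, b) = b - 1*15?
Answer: -608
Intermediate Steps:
I(v, b) = -15 + b (I(v, b) = b - 15 = -15 + b)
k(F) = -9 + (8 + F)*(F + 1/F) (k(F) = -9 + (F + 8)*(F + (F/F)/F) = -9 + (8 + F)*(F + 1/F))
k(2)*I(-26, -23) = (-8 + 2² + 8*2 + 8/2)*(-15 - 23) = (-8 + 4 + 16 + 8*(½))*(-38) = (-8 + 4 + 16 + 4)*(-38) = 16*(-38) = -608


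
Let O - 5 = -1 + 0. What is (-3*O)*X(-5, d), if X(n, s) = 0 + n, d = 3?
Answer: 60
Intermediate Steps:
X(n, s) = n
O = 4 (O = 5 + (-1 + 0) = 5 - 1 = 4)
(-3*O)*X(-5, d) = -3*4*(-5) = -12*(-5) = 60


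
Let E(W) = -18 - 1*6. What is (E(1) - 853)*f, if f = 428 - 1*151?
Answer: -242929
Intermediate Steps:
E(W) = -24 (E(W) = -18 - 6 = -24)
f = 277 (f = 428 - 151 = 277)
(E(1) - 853)*f = (-24 - 853)*277 = -877*277 = -242929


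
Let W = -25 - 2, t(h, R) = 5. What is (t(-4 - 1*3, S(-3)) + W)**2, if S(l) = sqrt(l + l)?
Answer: 484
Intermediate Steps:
S(l) = sqrt(2)*sqrt(l) (S(l) = sqrt(2*l) = sqrt(2)*sqrt(l))
W = -27
(t(-4 - 1*3, S(-3)) + W)**2 = (5 - 27)**2 = (-22)**2 = 484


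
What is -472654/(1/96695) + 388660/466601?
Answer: -21325195464987870/466601 ≈ -4.5703e+10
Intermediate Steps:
-472654/(1/96695) + 388660/466601 = -472654/1/96695 + 388660*(1/466601) = -472654*96695 + 388660/466601 = -45703278530 + 388660/466601 = -21325195464987870/466601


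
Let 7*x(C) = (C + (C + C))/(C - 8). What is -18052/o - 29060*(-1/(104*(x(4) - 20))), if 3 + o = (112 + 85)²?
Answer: -1020298233/72140354 ≈ -14.143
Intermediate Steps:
x(C) = 3*C/(7*(-8 + C)) (x(C) = ((C + (C + C))/(C - 8))/7 = ((C + 2*C)/(-8 + C))/7 = ((3*C)/(-8 + C))/7 = (3*C/(-8 + C))/7 = 3*C/(7*(-8 + C)))
o = 38806 (o = -3 + (112 + 85)² = -3 + 197² = -3 + 38809 = 38806)
-18052/o - 29060*(-1/(104*(x(4) - 20))) = -18052/38806 - 29060*(-1/(104*((3/7)*4/(-8 + 4) - 20))) = -18052*1/38806 - 29060*(-1/(104*((3/7)*4/(-4) - 20))) = -9026/19403 - 29060*(-1/(104*((3/7)*4*(-¼) - 20))) = -9026/19403 - 29060*(-1/(104*(-3/7 - 20))) = -9026/19403 - 29060/((-143/7*(-104))) = -9026/19403 - 29060/14872/7 = -9026/19403 - 29060*7/14872 = -9026/19403 - 50855/3718 = -1020298233/72140354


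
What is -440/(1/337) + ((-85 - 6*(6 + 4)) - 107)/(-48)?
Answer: -593099/4 ≈ -1.4827e+5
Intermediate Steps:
-440/(1/337) + ((-85 - 6*(6 + 4)) - 107)/(-48) = -440/1/337 + ((-85 - 6*10) - 107)*(-1/48) = -440*337 + ((-85 - 60) - 107)*(-1/48) = -148280 + (-145 - 107)*(-1/48) = -148280 - 252*(-1/48) = -148280 + 21/4 = -593099/4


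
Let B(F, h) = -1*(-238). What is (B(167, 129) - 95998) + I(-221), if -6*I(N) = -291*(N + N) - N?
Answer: -703403/6 ≈ -1.1723e+5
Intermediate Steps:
B(F, h) = 238
I(N) = 583*N/6 (I(N) = -(-291*(N + N) - N)/6 = -(-582*N - N)/6 = -(-583)*N/6 = 583*N/6)
(B(167, 129) - 95998) + I(-221) = (238 - 95998) + (583/6)*(-221) = -95760 - 128843/6 = -703403/6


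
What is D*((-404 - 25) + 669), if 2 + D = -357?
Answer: -86160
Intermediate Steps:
D = -359 (D = -2 - 357 = -359)
D*((-404 - 25) + 669) = -359*((-404 - 25) + 669) = -359*(-429 + 669) = -359*240 = -86160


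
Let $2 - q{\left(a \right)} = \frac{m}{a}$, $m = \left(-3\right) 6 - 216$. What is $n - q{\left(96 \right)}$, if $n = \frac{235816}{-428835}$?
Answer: $- \frac{34220341}{6861360} \approx -4.9874$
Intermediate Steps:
$m = -234$ ($m = -18 - 216 = -234$)
$q{\left(a \right)} = 2 + \frac{234}{a}$ ($q{\left(a \right)} = 2 - - \frac{234}{a} = 2 + \frac{234}{a}$)
$n = - \frac{235816}{428835}$ ($n = 235816 \left(- \frac{1}{428835}\right) = - \frac{235816}{428835} \approx -0.5499$)
$n - q{\left(96 \right)} = - \frac{235816}{428835} - \left(2 + \frac{234}{96}\right) = - \frac{235816}{428835} - \left(2 + 234 \cdot \frac{1}{96}\right) = - \frac{235816}{428835} - \left(2 + \frac{39}{16}\right) = - \frac{235816}{428835} - \frac{71}{16} = - \frac{34220341}{6861360}$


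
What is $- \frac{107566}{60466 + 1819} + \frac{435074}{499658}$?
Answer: $- \frac{13323814169}{15560599265} \approx -0.85625$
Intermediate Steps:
$- \frac{107566}{60466 + 1819} + \frac{435074}{499658} = - \frac{107566}{62285} + 435074 \cdot \frac{1}{499658} = \left(-107566\right) \frac{1}{62285} + \frac{217537}{249829} = - \frac{107566}{62285} + \frac{217537}{249829} = - \frac{13323814169}{15560599265}$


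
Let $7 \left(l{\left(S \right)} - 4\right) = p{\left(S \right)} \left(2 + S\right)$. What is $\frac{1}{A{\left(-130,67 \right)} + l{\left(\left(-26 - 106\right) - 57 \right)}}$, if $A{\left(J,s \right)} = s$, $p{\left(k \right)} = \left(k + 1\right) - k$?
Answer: $\frac{7}{310} \approx 0.022581$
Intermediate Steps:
$p{\left(k \right)} = 1$ ($p{\left(k \right)} = \left(1 + k\right) - k = 1$)
$l{\left(S \right)} = \frac{30}{7} + \frac{S}{7}$ ($l{\left(S \right)} = 4 + \frac{1 \left(2 + S\right)}{7} = 4 + \frac{2 + S}{7} = 4 + \left(\frac{2}{7} + \frac{S}{7}\right) = \frac{30}{7} + \frac{S}{7}$)
$\frac{1}{A{\left(-130,67 \right)} + l{\left(\left(-26 - 106\right) - 57 \right)}} = \frac{1}{67 + \left(\frac{30}{7} + \frac{\left(-26 - 106\right) - 57}{7}\right)} = \frac{1}{67 + \left(\frac{30}{7} + \frac{-132 - 57}{7}\right)} = \frac{1}{67 + \left(\frac{30}{7} + \frac{1}{7} \left(-189\right)\right)} = \frac{1}{67 + \left(\frac{30}{7} - 27\right)} = \frac{1}{67 - \frac{159}{7}} = \frac{1}{\frac{310}{7}} = \frac{7}{310}$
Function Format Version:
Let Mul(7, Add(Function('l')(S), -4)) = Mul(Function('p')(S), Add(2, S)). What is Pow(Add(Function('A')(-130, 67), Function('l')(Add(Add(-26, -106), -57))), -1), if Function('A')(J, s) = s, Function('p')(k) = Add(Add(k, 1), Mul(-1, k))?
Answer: Rational(7, 310) ≈ 0.022581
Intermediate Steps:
Function('p')(k) = 1 (Function('p')(k) = Add(Add(1, k), Mul(-1, k)) = 1)
Function('l')(S) = Add(Rational(30, 7), Mul(Rational(1, 7), S)) (Function('l')(S) = Add(4, Mul(Rational(1, 7), Mul(1, Add(2, S)))) = Add(4, Mul(Rational(1, 7), Add(2, S))) = Add(4, Add(Rational(2, 7), Mul(Rational(1, 7), S))) = Add(Rational(30, 7), Mul(Rational(1, 7), S)))
Pow(Add(Function('A')(-130, 67), Function('l')(Add(Add(-26, -106), -57))), -1) = Pow(Add(67, Add(Rational(30, 7), Mul(Rational(1, 7), Add(Add(-26, -106), -57)))), -1) = Pow(Add(67, Add(Rational(30, 7), Mul(Rational(1, 7), Add(-132, -57)))), -1) = Pow(Add(67, Add(Rational(30, 7), Mul(Rational(1, 7), -189))), -1) = Pow(Add(67, Add(Rational(30, 7), -27)), -1) = Pow(Add(67, Rational(-159, 7)), -1) = Pow(Rational(310, 7), -1) = Rational(7, 310)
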